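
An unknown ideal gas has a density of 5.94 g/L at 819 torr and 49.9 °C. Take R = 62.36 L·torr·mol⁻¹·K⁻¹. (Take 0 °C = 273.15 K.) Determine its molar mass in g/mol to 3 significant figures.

ρ = PM/(RT) ⇒ M = ρRT/P = (5.94 × 62.36 × 323.0) / 819

M ≈ 146 g/mol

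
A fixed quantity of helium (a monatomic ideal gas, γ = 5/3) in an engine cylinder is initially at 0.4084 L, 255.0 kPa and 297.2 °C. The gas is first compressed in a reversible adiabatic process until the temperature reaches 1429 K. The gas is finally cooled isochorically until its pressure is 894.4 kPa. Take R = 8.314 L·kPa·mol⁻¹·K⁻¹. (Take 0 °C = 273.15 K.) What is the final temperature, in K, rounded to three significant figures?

Convert: T₁ = 570.3 K.
Adiabatic (γ = 5/3), T V^(γ−1) and P V^γ constant: P₂ = P₁·(T₂/T₁)^(γ/(γ−1)) = 2534 kPa; V₂ = V₁·(T₁/T₂)^(1/(γ−1)) = 0.1030 L.
V constant ⇒ P ∝ T: V₃ = V₂; T₃ = T₂·(P₃/P₂) = 504.4 K.

T₃ ≈ 504 K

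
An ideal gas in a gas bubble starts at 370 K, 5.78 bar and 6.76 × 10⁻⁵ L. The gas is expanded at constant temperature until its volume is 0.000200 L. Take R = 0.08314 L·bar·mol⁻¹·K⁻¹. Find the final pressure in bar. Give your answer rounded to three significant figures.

T constant ⇒ Boyle's law P V = const: T₂ = T₁; P₂ = P₁·(V₁/V₂) = 1.954 bar.

P₂ ≈ 1.95 bar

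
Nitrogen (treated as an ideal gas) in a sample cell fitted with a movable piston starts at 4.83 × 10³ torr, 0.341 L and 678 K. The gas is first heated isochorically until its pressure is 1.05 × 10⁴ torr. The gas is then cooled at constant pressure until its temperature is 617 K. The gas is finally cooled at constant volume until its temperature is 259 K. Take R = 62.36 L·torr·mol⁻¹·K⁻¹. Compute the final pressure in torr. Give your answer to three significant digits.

P₄ ≈ 4.41e+03 torr

V constant ⇒ P ∝ T: V₂ = V₁; T₂ = T₁·(P₂/P₁) = 1474 K.
Isobaric, so V/T is constant: P₃ = P₂; V₃ = V₂·(T₃/T₂) = 0.1427 L.
V constant ⇒ P ∝ T: V₄ = V₃; P₄ = P₃·(T₄/T₃) = 4408 torr.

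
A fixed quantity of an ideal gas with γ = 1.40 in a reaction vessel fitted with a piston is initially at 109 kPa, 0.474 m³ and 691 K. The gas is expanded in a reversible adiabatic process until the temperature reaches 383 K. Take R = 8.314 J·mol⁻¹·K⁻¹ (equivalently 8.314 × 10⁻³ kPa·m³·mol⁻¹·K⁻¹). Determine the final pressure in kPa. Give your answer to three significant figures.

P₂ ≈ 13.8 kPa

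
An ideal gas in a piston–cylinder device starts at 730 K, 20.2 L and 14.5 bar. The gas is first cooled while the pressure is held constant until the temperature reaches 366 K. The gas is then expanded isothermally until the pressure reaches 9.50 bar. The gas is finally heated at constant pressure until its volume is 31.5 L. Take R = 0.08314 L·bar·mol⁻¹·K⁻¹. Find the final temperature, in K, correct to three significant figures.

P constant ⇒ V ∝ T: P₂ = P₁; V₂ = V₁·(T₂/T₁) = 10.13 L.
Isothermal, so P V is constant: T₃ = T₂; V₃ = V₂·(P₂/P₃) = 15.46 L.
Isobaric, so V/T is constant: P₄ = P₃; T₄ = T₃·(V₄/V₃) = 745.8 K.

T₄ ≈ 746 K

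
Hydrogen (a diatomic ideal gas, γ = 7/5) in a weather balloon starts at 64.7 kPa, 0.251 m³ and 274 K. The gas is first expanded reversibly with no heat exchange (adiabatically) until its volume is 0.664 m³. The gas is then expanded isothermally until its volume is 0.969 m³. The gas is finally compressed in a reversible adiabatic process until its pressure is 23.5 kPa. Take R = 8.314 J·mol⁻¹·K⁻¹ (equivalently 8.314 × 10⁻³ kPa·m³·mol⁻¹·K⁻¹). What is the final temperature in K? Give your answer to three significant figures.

Reversible adiabatic, γ = 7/5: T₂ = T₁·(V₁/V₂)^(γ−1) = 185.7 K; P₂ = P₁·(V₁/V₂)^γ = 16.57 kPa.
Isothermal, so P V is constant: T₃ = T₂; P₃ = P₂·(V₂/V₃) = 11.36 kPa.
Reversible adiabatic, γ = 7/5: T₄ = T₃·(P₄/P₃)^((γ−1)/γ) = 228.6 K; V₄ = V₃·(P₃/P₄)^(1/γ) = 0.5764 m³.

T₄ ≈ 229 K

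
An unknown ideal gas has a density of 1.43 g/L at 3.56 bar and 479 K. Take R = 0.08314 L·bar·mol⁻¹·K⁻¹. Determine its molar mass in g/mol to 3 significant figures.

M ≈ 16.0 g/mol

ρ = PM/(RT) ⇒ M = ρRT/P = (1.43 × 0.08314 × 479.0) / 3.56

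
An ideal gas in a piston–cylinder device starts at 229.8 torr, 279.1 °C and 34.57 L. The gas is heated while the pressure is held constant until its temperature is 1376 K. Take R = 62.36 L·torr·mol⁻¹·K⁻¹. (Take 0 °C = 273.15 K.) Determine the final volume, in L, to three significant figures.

Convert: T₁ = 552.2 K.
Isobaric, so V/T is constant: P₂ = P₁; V₂ = V₁·(T₂/T₁) = 86.14 L.

V₂ ≈ 86.1 L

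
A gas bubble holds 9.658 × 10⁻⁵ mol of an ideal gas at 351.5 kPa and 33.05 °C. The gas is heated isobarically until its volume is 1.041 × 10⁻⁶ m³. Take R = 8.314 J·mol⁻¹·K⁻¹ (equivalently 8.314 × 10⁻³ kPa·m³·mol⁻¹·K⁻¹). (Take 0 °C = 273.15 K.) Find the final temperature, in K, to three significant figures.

T₂ ≈ 456 K

Convert: T₁ = 306.2 K.
From PV = nRT: V₁ = nRT₁/P₁ = 6.995e-07 m³.
Isobaric, so V/T is constant: P₂ = P₁; T₂ = T₁·(V₂/V₁) = 455.7 K.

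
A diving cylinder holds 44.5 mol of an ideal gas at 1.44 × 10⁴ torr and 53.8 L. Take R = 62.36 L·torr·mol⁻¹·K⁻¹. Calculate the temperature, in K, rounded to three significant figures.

T ≈ 279 K

PV = nRT ⇒ T = PV/(nR) = (1.44e+04 × 53.8) / (44.5 × 62.36)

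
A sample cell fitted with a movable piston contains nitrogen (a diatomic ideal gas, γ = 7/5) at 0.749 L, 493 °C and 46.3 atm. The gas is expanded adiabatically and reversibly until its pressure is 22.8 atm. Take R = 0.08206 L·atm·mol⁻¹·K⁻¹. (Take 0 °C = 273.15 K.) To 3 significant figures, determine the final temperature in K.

T₂ ≈ 626 K

Convert: T₁ = 766.1 K.
Adiabatic (γ = 7/5), T V^(γ−1) and P V^γ constant: T₂ = T₁·(P₂/P₁)^((γ−1)/γ) = 625.8 K; V₂ = V₁·(P₁/P₂)^(1/γ) = 1.242 L.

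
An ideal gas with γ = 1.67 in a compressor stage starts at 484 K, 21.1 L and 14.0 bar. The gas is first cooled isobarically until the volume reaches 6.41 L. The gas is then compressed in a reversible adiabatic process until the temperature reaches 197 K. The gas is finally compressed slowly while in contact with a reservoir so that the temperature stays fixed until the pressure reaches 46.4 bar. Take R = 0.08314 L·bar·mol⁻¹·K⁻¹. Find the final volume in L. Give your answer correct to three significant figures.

P constant ⇒ V ∝ T: P₂ = P₁; T₂ = T₁·(V₂/V₁) = 147.0 K.
Adiabatic (γ = 1.67), T V^(γ−1) and P V^γ constant: P₃ = P₂·(T₃/T₂)^(γ/(γ−1)) = 29.03 bar; V₃ = V₂·(T₂/T₃)^(1/(γ−1)) = 4.142 L.
Isothermal, so P V is constant: T₄ = T₃; V₄ = V₃·(P₃/P₄) = 2.591 L.

V₄ ≈ 2.59 L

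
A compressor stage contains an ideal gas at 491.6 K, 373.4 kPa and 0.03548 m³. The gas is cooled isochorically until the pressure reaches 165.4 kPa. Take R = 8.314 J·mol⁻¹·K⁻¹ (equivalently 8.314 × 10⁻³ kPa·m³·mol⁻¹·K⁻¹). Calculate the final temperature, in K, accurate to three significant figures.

V constant ⇒ P ∝ T: V₂ = V₁; T₂ = T₁·(P₂/P₁) = 217.8 K.

T₂ ≈ 218 K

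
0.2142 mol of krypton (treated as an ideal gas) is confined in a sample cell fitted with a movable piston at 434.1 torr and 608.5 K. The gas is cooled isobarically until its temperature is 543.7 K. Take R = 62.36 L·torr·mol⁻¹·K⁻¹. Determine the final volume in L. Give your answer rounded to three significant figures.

From PV = nRT: V₁ = nRT₁/P₁ = 18.72 L.
Isobaric, so V/T is constant: P₂ = P₁; V₂ = V₁·(T₂/T₁) = 16.73 L.

V₂ ≈ 16.7 L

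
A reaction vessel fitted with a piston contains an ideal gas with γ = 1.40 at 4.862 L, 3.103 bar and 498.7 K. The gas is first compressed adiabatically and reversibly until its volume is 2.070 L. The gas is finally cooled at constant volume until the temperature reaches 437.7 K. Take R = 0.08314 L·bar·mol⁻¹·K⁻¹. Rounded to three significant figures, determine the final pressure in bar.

P₃ ≈ 6.40 bar

Reversible adiabatic, γ = 1.40: T₂ = T₁·(V₁/V₂)^(γ−1) = 701.7 K; P₂ = P₁·(V₁/V₂)^γ = 10.26 bar.
V constant ⇒ P ∝ T: V₃ = V₂; P₃ = P₂·(T₃/T₂) = 6.397 bar.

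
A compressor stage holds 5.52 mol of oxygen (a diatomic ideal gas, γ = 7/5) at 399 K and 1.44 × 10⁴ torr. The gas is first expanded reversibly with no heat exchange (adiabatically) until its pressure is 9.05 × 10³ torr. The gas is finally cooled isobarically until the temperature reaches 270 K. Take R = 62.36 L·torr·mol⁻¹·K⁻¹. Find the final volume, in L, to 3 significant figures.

V₃ ≈ 10.3 L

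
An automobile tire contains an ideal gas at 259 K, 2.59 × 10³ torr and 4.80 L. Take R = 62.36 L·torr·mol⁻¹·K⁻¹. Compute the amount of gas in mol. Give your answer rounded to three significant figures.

PV = nRT ⇒ n = PV/(RT) = (2.59e+03 × 4.80) / (62.36 × 259)

n ≈ 0.770 mol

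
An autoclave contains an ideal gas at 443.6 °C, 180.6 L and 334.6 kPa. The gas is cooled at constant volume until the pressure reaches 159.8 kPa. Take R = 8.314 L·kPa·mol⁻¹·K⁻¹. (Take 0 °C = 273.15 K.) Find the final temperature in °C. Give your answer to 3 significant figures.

Convert: T₁ = 716.8 K.
V constant ⇒ P ∝ T: V₂ = V₁; T₂ = T₁·(P₂/P₁) = 342.3 K.

T₂ ≈ 69.2 °C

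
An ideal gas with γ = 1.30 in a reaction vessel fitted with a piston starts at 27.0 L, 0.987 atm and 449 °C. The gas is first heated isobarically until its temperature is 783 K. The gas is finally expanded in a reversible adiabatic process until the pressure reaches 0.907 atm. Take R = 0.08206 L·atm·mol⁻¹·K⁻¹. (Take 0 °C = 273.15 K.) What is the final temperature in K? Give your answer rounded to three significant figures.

T₃ ≈ 768 K

Convert: T₁ = 722.1 K.
Isobaric, so V/T is constant: P₂ = P₁; V₂ = V₁·(T₂/T₁) = 29.28 L.
Reversible adiabatic, γ = 1.30: T₃ = T₂·(P₃/P₂)^((γ−1)/γ) = 767.9 K; V₃ = V₂·(P₂/P₃)^(1/γ) = 31.24 L.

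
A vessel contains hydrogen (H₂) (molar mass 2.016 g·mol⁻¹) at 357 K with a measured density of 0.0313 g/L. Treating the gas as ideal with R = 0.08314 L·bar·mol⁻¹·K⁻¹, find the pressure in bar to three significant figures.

ρ = PM/(RT) ⇒ P = ρRT/M = (0.0313 × 0.08314 × 357.0) / 2.016

P ≈ 0.461 bar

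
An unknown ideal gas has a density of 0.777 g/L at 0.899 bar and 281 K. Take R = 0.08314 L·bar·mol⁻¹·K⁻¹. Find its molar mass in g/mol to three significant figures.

ρ = PM/(RT) ⇒ M = ρRT/P = (0.777 × 0.08314 × 281.0) / 0.899

M ≈ 20.2 g/mol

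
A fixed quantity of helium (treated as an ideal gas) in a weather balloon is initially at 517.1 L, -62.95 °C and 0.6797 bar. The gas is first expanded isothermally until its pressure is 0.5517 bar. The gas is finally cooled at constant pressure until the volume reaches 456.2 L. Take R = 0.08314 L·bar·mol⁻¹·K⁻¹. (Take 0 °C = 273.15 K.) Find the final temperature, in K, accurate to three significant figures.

T₃ ≈ 151 K

Convert: T₁ = 210.2 K.
Isothermal, so P V is constant: T₂ = T₁; V₂ = V₁·(P₁/P₂) = 637.1 L.
Isobaric, so V/T is constant: P₃ = P₂; T₃ = T₂·(V₃/V₂) = 150.5 K.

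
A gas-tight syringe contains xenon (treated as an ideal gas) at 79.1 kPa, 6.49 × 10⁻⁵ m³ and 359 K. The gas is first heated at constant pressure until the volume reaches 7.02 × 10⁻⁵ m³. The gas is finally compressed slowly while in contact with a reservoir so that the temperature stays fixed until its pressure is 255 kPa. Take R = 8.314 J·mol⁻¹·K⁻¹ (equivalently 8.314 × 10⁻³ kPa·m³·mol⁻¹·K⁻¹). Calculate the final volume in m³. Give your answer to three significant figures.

V₃ ≈ 2.18e-05 m³

Isobaric, so V/T is constant: P₂ = P₁; T₂ = T₁·(V₂/V₁) = 388.3 K.
T constant ⇒ Boyle's law P V = const: T₃ = T₂; V₃ = V₂·(P₂/P₃) = 2.178e-05 m³.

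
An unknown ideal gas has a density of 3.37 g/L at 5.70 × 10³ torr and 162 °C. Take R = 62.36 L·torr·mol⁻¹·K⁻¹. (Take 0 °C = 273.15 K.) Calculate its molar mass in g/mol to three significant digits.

ρ = PM/(RT) ⇒ M = ρRT/P = (3.37 × 62.36 × 435.1) / 5.70e+03

M ≈ 16.0 g/mol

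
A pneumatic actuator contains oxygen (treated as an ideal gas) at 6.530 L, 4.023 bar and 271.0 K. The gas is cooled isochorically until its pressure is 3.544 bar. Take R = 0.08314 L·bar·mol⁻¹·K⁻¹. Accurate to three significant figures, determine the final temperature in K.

T₂ ≈ 239 K

Isochoric, so P/T is constant: V₂ = V₁; T₂ = T₁·(P₂/P₁) = 238.7 K.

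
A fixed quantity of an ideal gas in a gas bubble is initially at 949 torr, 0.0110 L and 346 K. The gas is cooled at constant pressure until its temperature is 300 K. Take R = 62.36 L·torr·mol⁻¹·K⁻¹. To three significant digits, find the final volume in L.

V₂ ≈ 0.00954 L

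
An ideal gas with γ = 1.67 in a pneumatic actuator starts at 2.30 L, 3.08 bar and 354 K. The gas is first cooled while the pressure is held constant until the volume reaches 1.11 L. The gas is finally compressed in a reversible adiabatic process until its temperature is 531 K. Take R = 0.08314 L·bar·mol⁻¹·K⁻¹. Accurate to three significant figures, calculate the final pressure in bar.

P₃ ≈ 52.0 bar

P constant ⇒ V ∝ T: P₂ = P₁; T₂ = T₁·(V₂/V₁) = 170.8 K.
Adiabatic (γ = 1.67), T V^(γ−1) and P V^γ constant: P₃ = P₂·(T₃/T₂)^(γ/(γ−1)) = 52.01 bar; V₃ = V₂·(T₂/T₃)^(1/(γ−1)) = 0.2043 L.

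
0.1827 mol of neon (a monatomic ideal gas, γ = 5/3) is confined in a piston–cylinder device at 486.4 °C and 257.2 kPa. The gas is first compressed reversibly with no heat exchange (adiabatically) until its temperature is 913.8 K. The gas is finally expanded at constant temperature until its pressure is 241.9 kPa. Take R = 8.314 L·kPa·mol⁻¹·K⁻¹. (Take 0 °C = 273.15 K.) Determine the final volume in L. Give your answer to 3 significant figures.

V₃ ≈ 5.74 L

Convert: T₁ = 759.5 K.
From PV = nRT: V₁ = nRT₁/P₁ = 4.486 L.
Adiabatic (γ = 5/3), T V^(γ−1) and P V^γ constant: P₂ = P₁·(T₂/T₁)^(γ/(γ−1)) = 408.3 kPa; V₂ = V₁·(T₁/T₂)^(1/(γ−1)) = 3.399 L.
Isothermal, so P V is constant: T₃ = T₂; V₃ = V₂·(P₂/P₃) = 5.738 L.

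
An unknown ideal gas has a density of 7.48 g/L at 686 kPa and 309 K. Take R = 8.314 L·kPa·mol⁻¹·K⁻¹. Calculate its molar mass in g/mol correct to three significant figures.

M ≈ 28.0 g/mol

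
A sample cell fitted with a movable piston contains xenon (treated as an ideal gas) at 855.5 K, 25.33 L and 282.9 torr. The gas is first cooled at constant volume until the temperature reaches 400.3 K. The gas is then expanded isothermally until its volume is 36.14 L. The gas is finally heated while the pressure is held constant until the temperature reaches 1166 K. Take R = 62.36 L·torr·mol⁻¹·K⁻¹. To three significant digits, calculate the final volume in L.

V constant ⇒ P ∝ T: V₂ = V₁; P₂ = P₁·(T₂/T₁) = 132.4 torr.
T constant ⇒ Boyle's law P V = const: T₃ = T₂; P₃ = P₂·(V₂/V₃) = 92.78 torr.
Isobaric, so V/T is constant: P₄ = P₃; V₄ = V₃·(T₄/T₃) = 105.3 L.

V₄ ≈ 105 L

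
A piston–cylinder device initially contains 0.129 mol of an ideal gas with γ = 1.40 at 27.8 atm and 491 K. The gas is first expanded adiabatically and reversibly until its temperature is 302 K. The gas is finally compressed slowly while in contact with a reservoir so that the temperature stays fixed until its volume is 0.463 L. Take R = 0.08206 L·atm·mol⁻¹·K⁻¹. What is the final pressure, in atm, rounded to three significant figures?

From PV = nRT: V₁ = nRT₁/P₁ = 0.1870 L.
Adiabatic (γ = 1.40), T V^(γ−1) and P V^γ constant: P₂ = P₁·(T₂/T₁)^(γ/(γ−1)) = 5.073 atm; V₂ = V₁·(T₁/T₂)^(1/(γ−1)) = 0.6302 L.
Isothermal, so P V is constant: T₃ = T₂; P₃ = P₂·(V₂/V₃) = 6.905 atm.

P₃ ≈ 6.90 atm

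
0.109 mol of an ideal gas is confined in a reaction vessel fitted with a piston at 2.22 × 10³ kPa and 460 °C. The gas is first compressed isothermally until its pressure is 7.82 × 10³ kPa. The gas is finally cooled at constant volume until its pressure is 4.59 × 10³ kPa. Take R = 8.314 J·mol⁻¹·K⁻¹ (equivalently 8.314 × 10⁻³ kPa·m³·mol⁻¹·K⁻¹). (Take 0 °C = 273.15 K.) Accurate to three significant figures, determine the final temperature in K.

Convert: T₁ = 733.1 K.
From PV = nRT: V₁ = nRT₁/P₁ = 0.0002993 m³.
Isothermal, so P V is constant: T₂ = T₁; V₂ = V₁·(P₁/P₂) = 8.496e-05 m³.
V constant ⇒ P ∝ T: V₃ = V₂; T₃ = T₂·(P₃/P₂) = 430.3 K.

T₃ ≈ 430 K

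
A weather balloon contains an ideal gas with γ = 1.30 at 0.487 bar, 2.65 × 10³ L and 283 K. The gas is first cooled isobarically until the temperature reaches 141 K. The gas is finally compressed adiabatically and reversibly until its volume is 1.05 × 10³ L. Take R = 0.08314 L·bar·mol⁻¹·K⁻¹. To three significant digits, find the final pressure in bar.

P₃ ≈ 0.656 bar

P constant ⇒ V ∝ T: P₂ = P₁; V₂ = V₁·(T₂/T₁) = 1320 L.
Adiabatic (γ = 1.30), T V^(γ−1) and P V^γ constant: T₃ = T₂·(V₂/V₃)^(γ−1) = 151.0 K; P₃ = P₂·(V₂/V₃)^γ = 0.6559 bar.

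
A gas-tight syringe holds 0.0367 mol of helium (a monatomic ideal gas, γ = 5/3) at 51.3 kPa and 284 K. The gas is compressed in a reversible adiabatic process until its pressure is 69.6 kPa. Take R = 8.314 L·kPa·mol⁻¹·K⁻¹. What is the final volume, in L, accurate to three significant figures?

From PV = nRT: V₁ = nRT₁/P₁ = 1.689 L.
Reversible adiabatic, γ = 5/3: T₂ = T₁·(P₂/P₁)^((γ−1)/γ) = 320.9 K; V₂ = V₁·(P₁/P₂)^(1/γ) = 1.407 L.

V₂ ≈ 1.41 L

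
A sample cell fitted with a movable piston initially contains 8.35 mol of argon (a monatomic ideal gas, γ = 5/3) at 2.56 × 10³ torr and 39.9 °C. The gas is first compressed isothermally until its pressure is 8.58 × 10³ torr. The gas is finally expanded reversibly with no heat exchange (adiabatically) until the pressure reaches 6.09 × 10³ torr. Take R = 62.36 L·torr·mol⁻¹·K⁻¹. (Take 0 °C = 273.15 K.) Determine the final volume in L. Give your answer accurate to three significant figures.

Convert: T₁ = 313.0 K.
From PV = nRT: V₁ = nRT₁/P₁ = 63.67 L.
T constant ⇒ Boyle's law P V = const: T₂ = T₁; V₂ = V₁·(P₁/P₂) = 19.00 L.
Adiabatic (γ = 5/3), T V^(γ−1) and P V^γ constant: T₃ = T₂·(P₃/P₂)^((γ−1)/γ) = 272.9 K; V₃ = V₂·(P₂/P₃)^(1/γ) = 23.34 L.

V₃ ≈ 23.3 L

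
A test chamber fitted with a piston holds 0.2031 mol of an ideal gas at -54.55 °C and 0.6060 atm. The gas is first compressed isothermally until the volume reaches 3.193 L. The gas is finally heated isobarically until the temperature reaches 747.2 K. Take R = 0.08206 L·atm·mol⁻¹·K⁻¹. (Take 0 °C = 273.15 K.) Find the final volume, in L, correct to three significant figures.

V₃ ≈ 10.9 L

Convert: T₁ = 218.6 K.
From PV = nRT: V₁ = nRT₁/P₁ = 6.012 L.
T constant ⇒ Boyle's law P V = const: T₂ = T₁; P₂ = P₁·(V₁/V₂) = 1.141 atm.
P constant ⇒ V ∝ T: P₃ = P₂; V₃ = V₂·(T₃/T₂) = 10.91 L.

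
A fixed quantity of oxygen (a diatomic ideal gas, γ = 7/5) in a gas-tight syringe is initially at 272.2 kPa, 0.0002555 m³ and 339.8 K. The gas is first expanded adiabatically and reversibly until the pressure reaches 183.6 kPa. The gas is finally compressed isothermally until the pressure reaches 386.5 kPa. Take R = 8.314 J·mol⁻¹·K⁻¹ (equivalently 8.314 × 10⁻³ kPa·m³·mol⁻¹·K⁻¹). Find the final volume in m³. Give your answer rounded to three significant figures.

V₃ ≈ 0.000161 m³

Adiabatic (γ = 7/5), T V^(γ−1) and P V^γ constant: T₂ = T₁·(P₂/P₁)^((γ−1)/γ) = 303.6 K; V₂ = V₁·(P₁/P₂)^(1/γ) = 0.0003385 m³.
T constant ⇒ Boyle's law P V = const: T₃ = T₂; V₃ = V₂·(P₂/P₃) = 0.0001608 m³.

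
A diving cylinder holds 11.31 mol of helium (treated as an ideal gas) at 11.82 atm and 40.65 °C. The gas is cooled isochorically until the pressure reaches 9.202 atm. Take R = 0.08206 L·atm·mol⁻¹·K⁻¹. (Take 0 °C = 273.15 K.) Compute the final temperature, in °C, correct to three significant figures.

T₂ ≈ -28.9 °C

Convert: T₁ = 313.8 K.
From PV = nRT: V₁ = nRT₁/P₁ = 24.64 L.
Isochoric, so P/T is constant: V₂ = V₁; T₂ = T₁·(P₂/P₁) = 244.3 K.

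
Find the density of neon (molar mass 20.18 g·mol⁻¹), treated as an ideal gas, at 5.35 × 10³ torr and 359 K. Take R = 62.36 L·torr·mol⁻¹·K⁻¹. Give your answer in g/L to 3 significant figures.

ρ = PM/(RT) = (5.35e+03 × 20.18) / (62.36 × 359.0)

ρ ≈ 4.82 g/L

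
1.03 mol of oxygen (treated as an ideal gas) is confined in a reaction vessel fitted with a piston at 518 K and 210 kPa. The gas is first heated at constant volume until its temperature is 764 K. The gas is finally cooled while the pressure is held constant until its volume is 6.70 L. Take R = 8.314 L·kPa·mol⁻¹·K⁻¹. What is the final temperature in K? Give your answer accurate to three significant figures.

From PV = nRT: V₁ = nRT₁/P₁ = 21.12 L.
Isochoric, so P/T is constant: V₂ = V₁; P₂ = P₁·(T₂/T₁) = 309.7 kPa.
P constant ⇒ V ∝ T: P₃ = P₂; T₃ = T₂·(V₃/V₂) = 242.3 K.

T₃ ≈ 242 K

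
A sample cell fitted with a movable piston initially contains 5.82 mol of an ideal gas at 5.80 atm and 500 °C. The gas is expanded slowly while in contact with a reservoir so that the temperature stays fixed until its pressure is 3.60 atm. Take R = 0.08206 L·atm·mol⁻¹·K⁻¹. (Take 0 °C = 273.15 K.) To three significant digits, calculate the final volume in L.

Convert: T₁ = 773.1 K.
From PV = nRT: V₁ = nRT₁/P₁ = 63.66 L.
T constant ⇒ Boyle's law P V = const: T₂ = T₁; V₂ = V₁·(P₁/P₂) = 102.6 L.

V₂ ≈ 103 L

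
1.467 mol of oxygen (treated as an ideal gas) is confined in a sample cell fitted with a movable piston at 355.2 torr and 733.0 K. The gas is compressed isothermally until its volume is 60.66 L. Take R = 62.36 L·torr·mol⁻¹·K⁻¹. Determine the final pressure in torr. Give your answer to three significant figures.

From PV = nRT: V₁ = nRT₁/P₁ = 188.8 L.
T constant ⇒ Boyle's law P V = const: T₂ = T₁; P₂ = P₁·(V₁/V₂) = 1105 torr.

P₂ ≈ 1.11e+03 torr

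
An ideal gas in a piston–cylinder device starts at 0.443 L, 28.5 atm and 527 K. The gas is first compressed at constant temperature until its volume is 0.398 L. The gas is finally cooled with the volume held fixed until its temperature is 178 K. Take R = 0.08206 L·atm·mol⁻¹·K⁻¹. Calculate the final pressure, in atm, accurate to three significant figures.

P₃ ≈ 10.7 atm

Isothermal, so P V is constant: T₂ = T₁; P₂ = P₁·(V₁/V₂) = 31.72 atm.
V constant ⇒ P ∝ T: V₃ = V₂; P₃ = P₂·(T₃/T₂) = 10.71 atm.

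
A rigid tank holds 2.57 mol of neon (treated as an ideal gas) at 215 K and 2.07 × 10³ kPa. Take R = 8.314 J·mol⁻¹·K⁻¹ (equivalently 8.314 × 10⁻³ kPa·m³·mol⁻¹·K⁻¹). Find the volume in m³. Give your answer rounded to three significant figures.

V ≈ 0.00222 m³

PV = nRT ⇒ V = nRT/P = (2.57 × 8.314 × 10⁻³ × 215) / 2.07e+03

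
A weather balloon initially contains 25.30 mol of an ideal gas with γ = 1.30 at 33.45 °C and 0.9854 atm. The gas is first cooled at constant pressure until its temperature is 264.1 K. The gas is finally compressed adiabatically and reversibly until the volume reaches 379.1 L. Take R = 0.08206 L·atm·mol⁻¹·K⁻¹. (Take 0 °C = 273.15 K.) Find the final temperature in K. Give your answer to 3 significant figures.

T₃ ≈ 296 K

Convert: T₁ = 306.6 K.
From PV = nRT: V₁ = nRT₁/P₁ = 646.0 L.
P constant ⇒ V ∝ T: P₂ = P₁; V₂ = V₁·(T₂/T₁) = 556.4 L.
Adiabatic (γ = 1.30), T V^(γ−1) and P V^γ constant: T₃ = T₂·(V₂/V₃)^(γ−1) = 296.3 K; P₃ = P₂·(V₂/V₃)^γ = 1.623 atm.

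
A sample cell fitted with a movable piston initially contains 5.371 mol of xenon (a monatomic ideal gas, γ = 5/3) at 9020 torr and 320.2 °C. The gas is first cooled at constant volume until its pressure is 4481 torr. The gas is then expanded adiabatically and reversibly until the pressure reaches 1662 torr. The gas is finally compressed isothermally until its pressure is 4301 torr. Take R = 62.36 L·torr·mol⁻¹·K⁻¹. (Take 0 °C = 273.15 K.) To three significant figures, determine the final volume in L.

V₄ ≈ 15.4 L

Convert: T₁ = 593.3 K.
From PV = nRT: V₁ = nRT₁/P₁ = 22.03 L.
Isochoric, so P/T is constant: V₂ = V₁; T₂ = T₁·(P₂/P₁) = 294.8 K.
Adiabatic (γ = 5/3), T V^(γ−1) and P V^γ constant: T₃ = T₂·(P₃/P₂)^((γ−1)/γ) = 198.2 K; V₃ = V₂·(P₂/P₃)^(1/γ) = 39.95 L.
Isothermal, so P V is constant: T₄ = T₃; V₄ = V₃·(P₃/P₄) = 15.44 L.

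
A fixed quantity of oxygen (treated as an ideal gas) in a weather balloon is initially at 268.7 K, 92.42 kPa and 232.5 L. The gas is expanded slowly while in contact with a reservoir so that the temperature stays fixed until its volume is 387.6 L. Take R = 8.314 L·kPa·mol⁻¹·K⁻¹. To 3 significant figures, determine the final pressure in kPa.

P₂ ≈ 55.4 kPa

T constant ⇒ Boyle's law P V = const: T₂ = T₁; P₂ = P₁·(V₁/V₂) = 55.44 kPa.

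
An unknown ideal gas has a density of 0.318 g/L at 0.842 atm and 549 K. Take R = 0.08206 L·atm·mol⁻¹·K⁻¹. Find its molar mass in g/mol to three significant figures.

M ≈ 17.0 g/mol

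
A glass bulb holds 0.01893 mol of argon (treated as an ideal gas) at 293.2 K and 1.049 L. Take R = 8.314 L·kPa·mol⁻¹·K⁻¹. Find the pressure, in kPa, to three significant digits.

PV = nRT ⇒ P = nRT/V = (0.01893 × 8.314 × 293.2) / 1.049

P ≈ 44.0 kPa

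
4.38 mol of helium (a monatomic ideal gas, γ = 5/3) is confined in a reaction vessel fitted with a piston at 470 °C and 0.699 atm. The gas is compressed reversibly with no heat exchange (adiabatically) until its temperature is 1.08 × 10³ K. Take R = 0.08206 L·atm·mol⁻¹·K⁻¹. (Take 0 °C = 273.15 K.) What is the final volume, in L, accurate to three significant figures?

Convert: T₁ = 743.1 K.
From PV = nRT: V₁ = nRT₁/P₁ = 382.1 L.
Reversible adiabatic, γ = 5/3: P₂ = P₁·(T₂/T₁)^(γ/(γ−1)) = 1.780 atm; V₂ = V₁·(T₁/T₂)^(1/(γ−1)) = 218.1 L.

V₂ ≈ 218 L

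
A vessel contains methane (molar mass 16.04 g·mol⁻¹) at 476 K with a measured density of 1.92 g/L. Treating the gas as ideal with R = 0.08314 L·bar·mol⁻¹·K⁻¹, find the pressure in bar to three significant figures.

P ≈ 4.74 bar

ρ = PM/(RT) ⇒ P = ρRT/M = (1.92 × 0.08314 × 476.0) / 16.04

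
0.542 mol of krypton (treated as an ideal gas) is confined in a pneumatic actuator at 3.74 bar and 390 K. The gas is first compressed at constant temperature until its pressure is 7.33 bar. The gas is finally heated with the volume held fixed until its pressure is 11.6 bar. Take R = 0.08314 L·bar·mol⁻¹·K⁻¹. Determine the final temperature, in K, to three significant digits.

T₃ ≈ 617 K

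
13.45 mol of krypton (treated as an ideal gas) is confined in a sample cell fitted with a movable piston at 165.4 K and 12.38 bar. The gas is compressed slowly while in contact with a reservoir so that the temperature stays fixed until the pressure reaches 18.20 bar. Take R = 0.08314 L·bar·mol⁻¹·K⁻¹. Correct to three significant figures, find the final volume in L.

V₂ ≈ 10.2 L

From PV = nRT: V₁ = nRT₁/P₁ = 14.94 L.
Isothermal, so P V is constant: T₂ = T₁; V₂ = V₁·(P₁/P₂) = 10.16 L.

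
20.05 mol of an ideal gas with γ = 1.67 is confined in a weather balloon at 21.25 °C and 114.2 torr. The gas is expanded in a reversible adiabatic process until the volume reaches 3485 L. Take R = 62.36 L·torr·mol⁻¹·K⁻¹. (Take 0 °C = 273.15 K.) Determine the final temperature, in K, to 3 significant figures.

T₂ ≈ 279 K

Convert: T₁ = 294.4 K.
From PV = nRT: V₁ = nRT₁/P₁ = 3223 L.
Reversible adiabatic, γ = 1.67: T₂ = T₁·(V₁/V₂)^(γ−1) = 279.4 K; P₂ = P₁·(V₁/V₂)^γ = 100.2 torr.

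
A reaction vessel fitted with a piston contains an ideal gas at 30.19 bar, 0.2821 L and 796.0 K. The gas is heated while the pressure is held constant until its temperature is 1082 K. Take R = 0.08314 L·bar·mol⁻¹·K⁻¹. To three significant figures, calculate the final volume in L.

V₂ ≈ 0.383 L

Isobaric, so V/T is constant: P₂ = P₁; V₂ = V₁·(T₂/T₁) = 0.3835 L.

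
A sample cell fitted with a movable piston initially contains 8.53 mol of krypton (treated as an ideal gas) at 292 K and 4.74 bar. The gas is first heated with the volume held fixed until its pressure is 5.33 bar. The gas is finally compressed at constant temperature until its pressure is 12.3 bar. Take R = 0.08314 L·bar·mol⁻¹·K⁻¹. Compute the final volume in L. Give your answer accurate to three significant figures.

From PV = nRT: V₁ = nRT₁/P₁ = 43.69 L.
V constant ⇒ P ∝ T: V₂ = V₁; T₂ = T₁·(P₂/P₁) = 328.3 K.
Isothermal, so P V is constant: T₃ = T₂; V₃ = V₂·(P₂/P₃) = 18.93 L.

V₃ ≈ 18.9 L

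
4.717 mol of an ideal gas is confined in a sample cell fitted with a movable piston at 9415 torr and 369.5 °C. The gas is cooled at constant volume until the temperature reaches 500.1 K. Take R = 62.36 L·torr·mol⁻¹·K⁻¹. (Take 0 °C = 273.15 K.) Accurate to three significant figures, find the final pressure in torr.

Convert: T₁ = 642.6 K.
From PV = nRT: V₁ = nRT₁/P₁ = 20.08 L.
Isochoric, so P/T is constant: V₂ = V₁; P₂ = P₁·(T₂/T₁) = 7327 torr.

P₂ ≈ 7.33e+03 torr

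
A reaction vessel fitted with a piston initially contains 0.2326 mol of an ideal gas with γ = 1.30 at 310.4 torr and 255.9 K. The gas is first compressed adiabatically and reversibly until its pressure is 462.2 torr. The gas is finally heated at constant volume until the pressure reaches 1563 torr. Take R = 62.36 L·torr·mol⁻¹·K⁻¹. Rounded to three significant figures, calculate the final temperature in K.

From PV = nRT: V₁ = nRT₁/P₁ = 11.96 L.
Adiabatic (γ = 1.30), T V^(γ−1) and P V^γ constant: T₂ = T₁·(P₂/P₁)^((γ−1)/γ) = 280.5 K; V₂ = V₁·(P₁/P₂)^(1/γ) = 8.804 L.
Isochoric, so P/T is constant: V₃ = V₂; T₃ = T₂·(P₃/P₂) = 948.6 K.

T₃ ≈ 949 K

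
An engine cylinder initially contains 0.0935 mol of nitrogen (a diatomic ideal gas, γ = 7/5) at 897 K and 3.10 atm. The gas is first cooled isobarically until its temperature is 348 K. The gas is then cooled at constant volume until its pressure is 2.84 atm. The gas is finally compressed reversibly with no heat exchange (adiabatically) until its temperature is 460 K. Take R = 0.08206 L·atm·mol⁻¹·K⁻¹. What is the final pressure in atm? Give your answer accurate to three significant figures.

P₄ ≈ 10.2 atm

From PV = nRT: V₁ = nRT₁/P₁ = 2.220 L.
Isobaric, so V/T is constant: P₂ = P₁; V₂ = V₁·(T₂/T₁) = 0.8613 L.
Isochoric, so P/T is constant: V₃ = V₂; T₃ = T₂·(P₃/P₂) = 318.8 K.
Reversible adiabatic, γ = 7/5: P₄ = P₃·(T₄/T₃)^(γ/(γ−1)) = 10.25 atm; V₄ = V₃·(T₃/T₄)^(1/(γ−1)) = 0.3444 L.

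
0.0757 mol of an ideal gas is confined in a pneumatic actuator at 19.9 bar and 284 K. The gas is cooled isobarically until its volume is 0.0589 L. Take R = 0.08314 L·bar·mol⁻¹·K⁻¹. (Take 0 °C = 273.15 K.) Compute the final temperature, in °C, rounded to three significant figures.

T₂ ≈ -86.9 °C

From PV = nRT: V₁ = nRT₁/P₁ = 0.08982 L.
Isobaric, so V/T is constant: P₂ = P₁; T₂ = T₁·(V₂/V₁) = 186.2 K.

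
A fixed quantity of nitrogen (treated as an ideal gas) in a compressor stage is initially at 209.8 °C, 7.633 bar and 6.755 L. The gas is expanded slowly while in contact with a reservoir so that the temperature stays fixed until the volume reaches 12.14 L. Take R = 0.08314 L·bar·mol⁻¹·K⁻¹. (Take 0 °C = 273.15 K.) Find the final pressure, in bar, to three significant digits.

Convert: T₁ = 482.9 K.
T constant ⇒ Boyle's law P V = const: T₂ = T₁; P₂ = P₁·(V₁/V₂) = 4.247 bar.

P₂ ≈ 4.25 bar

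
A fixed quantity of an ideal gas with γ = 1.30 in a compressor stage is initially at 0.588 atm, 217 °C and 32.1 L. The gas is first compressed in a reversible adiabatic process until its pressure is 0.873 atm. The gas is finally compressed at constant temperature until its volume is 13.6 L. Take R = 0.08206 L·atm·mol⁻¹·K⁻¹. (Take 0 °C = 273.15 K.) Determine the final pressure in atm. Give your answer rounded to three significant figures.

P₃ ≈ 1.52 atm

Convert: T₁ = 490.1 K.
Adiabatic (γ = 1.30), T V^(γ−1) and P V^γ constant: T₂ = T₁·(P₂/P₁)^((γ−1)/γ) = 537.0 K; V₂ = V₁·(P₁/P₂)^(1/γ) = 23.69 L.
T constant ⇒ Boyle's law P V = const: T₃ = T₂; P₃ = P₂·(V₂/V₃) = 1.520 atm.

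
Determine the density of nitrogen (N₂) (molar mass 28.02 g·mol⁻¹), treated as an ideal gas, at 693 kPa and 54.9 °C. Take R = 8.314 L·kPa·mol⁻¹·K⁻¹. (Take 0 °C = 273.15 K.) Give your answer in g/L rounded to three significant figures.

ρ = PM/(RT) = (693 × 28.02) / (8.314 × 328.0)

ρ ≈ 7.12 g/L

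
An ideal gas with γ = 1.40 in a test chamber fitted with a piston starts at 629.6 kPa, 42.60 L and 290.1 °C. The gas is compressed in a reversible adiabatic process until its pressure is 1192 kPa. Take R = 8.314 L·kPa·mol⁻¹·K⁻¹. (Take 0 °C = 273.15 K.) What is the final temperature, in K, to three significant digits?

Convert: T₁ = 563.2 K.
Reversible adiabatic, γ = 1.40: T₂ = T₁·(P₂/P₁)^((γ−1)/γ) = 675.9 K; V₂ = V₁·(P₁/P₂)^(1/γ) = 27.00 L.

T₂ ≈ 676 K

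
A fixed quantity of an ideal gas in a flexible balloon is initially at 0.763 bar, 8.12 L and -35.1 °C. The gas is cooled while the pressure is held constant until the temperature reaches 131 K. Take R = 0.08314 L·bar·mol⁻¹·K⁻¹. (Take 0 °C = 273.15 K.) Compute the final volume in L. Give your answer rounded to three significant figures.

Convert: T₁ = 238.0 K.
P constant ⇒ V ∝ T: P₂ = P₁; V₂ = V₁·(T₂/T₁) = 4.468 L.

V₂ ≈ 4.47 L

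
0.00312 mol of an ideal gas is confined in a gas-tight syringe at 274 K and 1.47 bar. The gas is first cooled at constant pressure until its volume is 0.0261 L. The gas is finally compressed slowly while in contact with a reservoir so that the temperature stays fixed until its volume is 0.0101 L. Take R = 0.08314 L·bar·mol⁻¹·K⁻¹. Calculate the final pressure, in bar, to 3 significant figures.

P₃ ≈ 3.80 bar

From PV = nRT: V₁ = nRT₁/P₁ = 0.04835 L.
P constant ⇒ V ∝ T: P₂ = P₁; T₂ = T₁·(V₂/V₁) = 147.9 K.
Isothermal, so P V is constant: T₃ = T₂; P₃ = P₂·(V₂/V₃) = 3.799 bar.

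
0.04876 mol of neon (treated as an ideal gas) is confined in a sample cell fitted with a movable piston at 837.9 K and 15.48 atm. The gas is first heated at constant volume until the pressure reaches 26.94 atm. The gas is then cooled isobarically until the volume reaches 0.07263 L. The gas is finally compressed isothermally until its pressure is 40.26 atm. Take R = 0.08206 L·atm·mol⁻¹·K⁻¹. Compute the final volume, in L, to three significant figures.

V₄ ≈ 0.0486 L

From PV = nRT: V₁ = nRT₁/P₁ = 0.2166 L.
Isochoric, so P/T is constant: V₂ = V₁; T₂ = T₁·(P₂/P₁) = 1458 K.
Isobaric, so V/T is constant: P₃ = P₂; T₃ = T₂·(V₃/V₂) = 489.0 K.
T constant ⇒ Boyle's law P V = const: T₄ = T₃; V₄ = V₃·(P₃/P₄) = 0.04860 L.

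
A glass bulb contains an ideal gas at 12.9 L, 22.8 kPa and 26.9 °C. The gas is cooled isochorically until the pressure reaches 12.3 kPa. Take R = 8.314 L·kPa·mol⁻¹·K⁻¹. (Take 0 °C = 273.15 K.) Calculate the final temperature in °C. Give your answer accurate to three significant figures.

Convert: T₁ = 300.0 K.
V constant ⇒ P ∝ T: V₂ = V₁; T₂ = T₁·(P₂/P₁) = 161.9 K.

T₂ ≈ -111 °C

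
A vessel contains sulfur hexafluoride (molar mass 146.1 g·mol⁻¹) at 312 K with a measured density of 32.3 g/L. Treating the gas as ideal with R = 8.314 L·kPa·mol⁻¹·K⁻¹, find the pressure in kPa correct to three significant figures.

ρ = PM/(RT) ⇒ P = ρRT/M = (32.3 × 8.314 × 312.0) / 146.1

P ≈ 573 kPa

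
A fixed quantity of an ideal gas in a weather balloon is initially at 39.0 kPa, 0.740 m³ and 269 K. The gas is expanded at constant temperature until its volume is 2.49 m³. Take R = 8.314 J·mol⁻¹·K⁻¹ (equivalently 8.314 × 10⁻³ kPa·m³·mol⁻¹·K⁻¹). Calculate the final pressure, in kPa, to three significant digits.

Isothermal, so P V is constant: T₂ = T₁; P₂ = P₁·(V₁/V₂) = 11.59 kPa.

P₂ ≈ 11.6 kPa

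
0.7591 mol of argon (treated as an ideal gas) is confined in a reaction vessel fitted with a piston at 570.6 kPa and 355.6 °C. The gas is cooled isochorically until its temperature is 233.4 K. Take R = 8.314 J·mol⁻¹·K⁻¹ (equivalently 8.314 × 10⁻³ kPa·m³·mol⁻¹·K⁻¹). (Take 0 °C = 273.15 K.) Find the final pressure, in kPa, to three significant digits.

P₂ ≈ 212 kPa

Convert: T₁ = 628.8 K.
From PV = nRT: V₁ = nRT₁/P₁ = 0.006954 m³.
Isochoric, so P/T is constant: V₂ = V₁; P₂ = P₁·(T₂/T₁) = 211.8 kPa.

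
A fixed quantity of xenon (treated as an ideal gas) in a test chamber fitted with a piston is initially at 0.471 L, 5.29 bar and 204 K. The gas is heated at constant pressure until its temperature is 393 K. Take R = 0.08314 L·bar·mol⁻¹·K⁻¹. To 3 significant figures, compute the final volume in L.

V₂ ≈ 0.907 L

P constant ⇒ V ∝ T: P₂ = P₁; V₂ = V₁·(T₂/T₁) = 0.9074 L.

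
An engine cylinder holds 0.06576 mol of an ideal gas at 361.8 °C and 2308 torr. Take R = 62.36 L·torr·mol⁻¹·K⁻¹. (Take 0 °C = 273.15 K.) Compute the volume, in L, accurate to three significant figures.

Convert: T = 634.95 K.
PV = nRT ⇒ V = nRT/P = (0.06576 × 62.36 × 634.95) / 2308

V ≈ 1.13 L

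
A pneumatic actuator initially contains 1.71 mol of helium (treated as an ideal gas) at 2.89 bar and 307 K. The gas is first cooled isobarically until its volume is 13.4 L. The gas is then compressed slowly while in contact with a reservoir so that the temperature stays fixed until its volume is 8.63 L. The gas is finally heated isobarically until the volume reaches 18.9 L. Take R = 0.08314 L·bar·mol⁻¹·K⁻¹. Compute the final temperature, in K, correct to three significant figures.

From PV = nRT: V₁ = nRT₁/P₁ = 15.10 L.
Isobaric, so V/T is constant: P₂ = P₁; T₂ = T₁·(V₂/V₁) = 272.4 K.
T constant ⇒ Boyle's law P V = const: T₃ = T₂; P₃ = P₂·(V₂/V₃) = 4.487 bar.
Isobaric, so V/T is constant: P₄ = P₃; T₄ = T₃·(V₄/V₃) = 596.6 K.

T₄ ≈ 597 K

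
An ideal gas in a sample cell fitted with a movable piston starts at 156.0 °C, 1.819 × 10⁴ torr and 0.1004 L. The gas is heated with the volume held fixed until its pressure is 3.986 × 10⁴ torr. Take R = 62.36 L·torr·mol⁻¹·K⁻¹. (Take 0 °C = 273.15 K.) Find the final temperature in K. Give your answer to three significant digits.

T₂ ≈ 940 K

Convert: T₁ = 429.1 K.
V constant ⇒ P ∝ T: V₂ = V₁; T₂ = T₁·(P₂/P₁) = 940.4 K.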